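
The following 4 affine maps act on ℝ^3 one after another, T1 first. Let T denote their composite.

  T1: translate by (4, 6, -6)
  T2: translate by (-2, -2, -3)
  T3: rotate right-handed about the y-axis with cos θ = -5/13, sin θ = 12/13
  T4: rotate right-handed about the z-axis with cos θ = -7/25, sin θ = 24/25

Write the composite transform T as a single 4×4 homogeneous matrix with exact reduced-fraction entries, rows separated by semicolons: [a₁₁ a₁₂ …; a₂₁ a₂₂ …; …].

T1 = [1 0 0 4; 0 1 0 6; 0 0 1 -6; 0 0 0 1]
T2·T1 = [1 0 0 2; 0 1 0 4; 0 0 1 -9; 0 0 0 1]
T3·…·T1 = [-5/13 0 12/13 -118/13; 0 1 0 4; -12/13 0 -5/13 21/13; 0 0 0 1]
T4·…·T1 = [7/65 -24/25 -84/325 -422/325; -24/65 -7/25 288/325 -3196/325; -12/13 0 -5/13 21/13; 0 0 0 1]

T = [7/65 -24/25 -84/325 -422/325; -24/65 -7/25 288/325 -3196/325; -12/13 0 -5/13 21/13; 0 0 0 1]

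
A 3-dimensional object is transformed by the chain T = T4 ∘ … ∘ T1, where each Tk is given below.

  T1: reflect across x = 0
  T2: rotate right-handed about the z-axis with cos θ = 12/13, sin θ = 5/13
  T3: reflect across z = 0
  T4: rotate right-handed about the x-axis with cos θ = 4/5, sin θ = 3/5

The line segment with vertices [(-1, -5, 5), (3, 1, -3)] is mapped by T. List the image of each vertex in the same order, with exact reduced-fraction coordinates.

T1 reflect across x = 0: (-1, -5, 5) → (1, -5, 5); (3, 1, -3) → (-3, 1, -3)
T2 rotate right-handed about the z-axis with cos θ = 12/13, sin θ = 5/13: (1, -5, 5) → (37/13, -55/13, 5); (-3, 1, -3) → (-41/13, -3/13, -3)
T3 reflect across z = 0: (37/13, -55/13, 5) → (37/13, -55/13, -5); (-41/13, -3/13, -3) → (-41/13, -3/13, 3)
T4 rotate right-handed about the x-axis with cos θ = 4/5, sin θ = 3/5: (37/13, -55/13, -5) → (37/13, -5/13, -85/13); (-41/13, -3/13, 3) → (-41/13, -129/65, 147/65)

image vertices: (37/13, -5/13, -85/13), (-41/13, -129/65, 147/65)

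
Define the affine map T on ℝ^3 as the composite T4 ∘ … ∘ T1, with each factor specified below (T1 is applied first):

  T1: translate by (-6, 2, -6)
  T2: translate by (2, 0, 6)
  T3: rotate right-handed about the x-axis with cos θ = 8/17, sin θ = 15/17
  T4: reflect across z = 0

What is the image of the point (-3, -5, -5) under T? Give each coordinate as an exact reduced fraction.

T(p) = (-7, 3, 5)

T1 translate by (-6, 2, -6): (-3, -5, -5) → (-9, -3, -11)
T2 translate by (2, 0, 6): (-9, -3, -11) → (-7, -3, -5)
T3 rotate right-handed about the x-axis with cos θ = 8/17, sin θ = 15/17: (-7, -3, -5) → (-7, 3, -5)
T4 reflect across z = 0: (-7, 3, -5) → (-7, 3, 5)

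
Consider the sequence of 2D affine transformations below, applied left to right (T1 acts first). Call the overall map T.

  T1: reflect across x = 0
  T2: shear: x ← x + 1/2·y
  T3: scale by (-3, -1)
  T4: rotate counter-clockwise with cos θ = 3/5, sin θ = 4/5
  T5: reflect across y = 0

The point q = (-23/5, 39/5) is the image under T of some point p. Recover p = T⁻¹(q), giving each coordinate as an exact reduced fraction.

T1 = [-1 0 0; 0 1 0; 0 0 1]
T2·T1 = [-1 1/2 0; 0 1 0; 0 0 1]
T3·…·T1 = [3 -3/2 0; 0 -1 0; 0 0 1]
T4·…·T1 = [9/5 -1/10 0; 12/5 -9/5 0; 0 0 1]
T5·…·T1 = [9/5 -1/10 0; -12/5 9/5 0; 0 0 1]
det M = 3; M⁻¹ = [3/5 1/30 0; 4/5 3/5 0; 0 0 1]
M⁻¹ · (-23/5, 39/5)ᵀ = (-5/2, 1)ᵀ

p = (-5/2, 1)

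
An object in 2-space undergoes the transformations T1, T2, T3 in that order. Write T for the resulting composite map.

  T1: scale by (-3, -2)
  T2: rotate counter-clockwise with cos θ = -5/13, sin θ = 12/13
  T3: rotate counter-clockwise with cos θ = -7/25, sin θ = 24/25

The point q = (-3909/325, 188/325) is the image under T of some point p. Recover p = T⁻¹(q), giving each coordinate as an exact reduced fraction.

p = (-3, 4)

T1 = [-3 0 0; 0 -2 0; 0 0 1]
T2·T1 = [15/13 24/13 0; -36/13 10/13 0; 0 0 1]
T3·…·T1 = [759/325 -408/325 0; 612/325 506/325 0; 0 0 1]
det M = 6; M⁻¹ = [253/975 68/325 0; -102/325 253/650 0; 0 0 1]
M⁻¹ · (-3909/325, 188/325)ᵀ = (-3, 4)ᵀ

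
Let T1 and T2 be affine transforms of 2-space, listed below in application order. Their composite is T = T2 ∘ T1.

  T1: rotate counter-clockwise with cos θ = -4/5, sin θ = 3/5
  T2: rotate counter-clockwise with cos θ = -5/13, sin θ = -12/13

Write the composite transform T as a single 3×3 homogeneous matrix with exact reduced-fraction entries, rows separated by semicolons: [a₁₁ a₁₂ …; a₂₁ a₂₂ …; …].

T = [56/65 -33/65 0; 33/65 56/65 0; 0 0 1]

T1 = [-4/5 -3/5 0; 3/5 -4/5 0; 0 0 1]
T2·T1 = [56/65 -33/65 0; 33/65 56/65 0; 0 0 1]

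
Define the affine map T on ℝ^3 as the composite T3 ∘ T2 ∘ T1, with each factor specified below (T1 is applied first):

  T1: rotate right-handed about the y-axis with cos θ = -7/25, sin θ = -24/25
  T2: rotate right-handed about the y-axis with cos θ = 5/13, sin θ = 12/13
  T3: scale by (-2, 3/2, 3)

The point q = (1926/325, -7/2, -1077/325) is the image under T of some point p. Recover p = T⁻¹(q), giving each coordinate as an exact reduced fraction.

T1 = [-7/25 0 -24/25 0; 0 1 0 0; 24/25 0 -7/25 0; 0 0 0 1]
T2·T1 = [253/325 0 -204/325 0; 0 1 0 0; 204/325 0 253/325 0; 0 0 0 1]
T3·…·T1 = [-506/325 0 408/325 0; 0 3/2 0 0; 612/325 0 759/325 0; 0 0 0 1]
det M = -9; M⁻¹ = [-253/650 0 68/325 0; 0 2/3 0 0; 102/325 0 253/975 0; 0 0 0 1]
M⁻¹ · (1926/325, -7/2, -1077/325)ᵀ = (-3, -7/3, 1)ᵀ

p = (-3, -7/3, 1)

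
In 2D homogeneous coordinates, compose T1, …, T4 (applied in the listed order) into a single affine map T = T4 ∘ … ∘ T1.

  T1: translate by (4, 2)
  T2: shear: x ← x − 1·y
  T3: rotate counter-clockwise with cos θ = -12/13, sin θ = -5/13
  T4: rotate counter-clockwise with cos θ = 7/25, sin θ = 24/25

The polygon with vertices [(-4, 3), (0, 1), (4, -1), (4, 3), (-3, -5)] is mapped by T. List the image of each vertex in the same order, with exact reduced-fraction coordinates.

image vertices: (287/65, 359/65), (201/65, -43/65), (23/13, -89/13), (1723/325, -789/325), (-33/13, -56/13)

T1 translate by (4, 2): (-4, 3) → (0, 5); (0, 1) → (4, 3); (4, -1) → (8, 1); (4, 3) → (8, 5); (-3, -5) → (1, -3)
T2 shear: x ← x − 1·y: (0, 5) → (-5, 5); (4, 3) → (1, 3); (8, 1) → (7, 1); (8, 5) → (3, 5); (1, -3) → (4, -3)
T3 rotate counter-clockwise with cos θ = -12/13, sin θ = -5/13: (-5, 5) → (85/13, -35/13); (1, 3) → (3/13, -41/13); (7, 1) → (-79/13, -47/13); (3, 5) → (-11/13, -75/13); (4, -3) → (-63/13, 16/13)
T4 rotate counter-clockwise with cos θ = 7/25, sin θ = 24/25: (85/13, -35/13) → (287/65, 359/65); (3/13, -41/13) → (201/65, -43/65); (-79/13, -47/13) → (23/13, -89/13); (-11/13, -75/13) → (1723/325, -789/325); (-63/13, 16/13) → (-33/13, -56/13)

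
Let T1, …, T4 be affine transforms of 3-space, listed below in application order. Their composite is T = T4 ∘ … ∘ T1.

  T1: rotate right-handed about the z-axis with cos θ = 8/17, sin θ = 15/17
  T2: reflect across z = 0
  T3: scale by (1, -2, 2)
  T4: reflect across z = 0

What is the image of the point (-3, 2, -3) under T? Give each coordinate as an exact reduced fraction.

T(p) = (-54/17, 58/17, -6)

T1 rotate right-handed about the z-axis with cos θ = 8/17, sin θ = 15/17: (-3, 2, -3) → (-54/17, -29/17, -3)
T2 reflect across z = 0: (-54/17, -29/17, -3) → (-54/17, -29/17, 3)
T3 scale by (1, -2, 2): (-54/17, -29/17, 3) → (-54/17, 58/17, 6)
T4 reflect across z = 0: (-54/17, 58/17, 6) → (-54/17, 58/17, -6)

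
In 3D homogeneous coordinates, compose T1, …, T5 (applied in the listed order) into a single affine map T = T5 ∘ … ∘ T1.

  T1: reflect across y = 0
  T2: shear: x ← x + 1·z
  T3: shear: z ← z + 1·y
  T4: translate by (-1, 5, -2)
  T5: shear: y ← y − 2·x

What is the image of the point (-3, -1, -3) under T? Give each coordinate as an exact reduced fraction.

T1 reflect across y = 0: (-3, -1, -3) → (-3, 1, -3)
T2 shear: x ← x + 1·z: (-3, 1, -3) → (-6, 1, -3)
T3 shear: z ← z + 1·y: (-6, 1, -3) → (-6, 1, -2)
T4 translate by (-1, 5, -2): (-6, 1, -2) → (-7, 6, -4)
T5 shear: y ← y − 2·x: (-7, 6, -4) → (-7, 20, -4)

T(p) = (-7, 20, -4)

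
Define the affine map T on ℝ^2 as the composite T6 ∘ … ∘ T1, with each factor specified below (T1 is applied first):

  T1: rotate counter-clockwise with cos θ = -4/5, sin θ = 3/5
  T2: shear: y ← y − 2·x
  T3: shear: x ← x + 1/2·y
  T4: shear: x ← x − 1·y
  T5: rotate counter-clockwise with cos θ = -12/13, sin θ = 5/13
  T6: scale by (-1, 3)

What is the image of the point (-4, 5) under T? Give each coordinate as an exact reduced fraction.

T1 rotate counter-clockwise with cos θ = -4/5, sin θ = 3/5: (-4, 5) → (1/5, -32/5)
T2 shear: y ← y − 2·x: (1/5, -32/5) → (1/5, -34/5)
T3 shear: x ← x + 1/2·y: (1/5, -34/5) → (-16/5, -34/5)
T4 shear: x ← x − 1·y: (-16/5, -34/5) → (18/5, -34/5)
T5 rotate counter-clockwise with cos θ = -12/13, sin θ = 5/13: (18/5, -34/5) → (-46/65, 498/65)
T6 scale by (-1, 3): (-46/65, 498/65) → (46/65, 1494/65)

T(p) = (46/65, 1494/65)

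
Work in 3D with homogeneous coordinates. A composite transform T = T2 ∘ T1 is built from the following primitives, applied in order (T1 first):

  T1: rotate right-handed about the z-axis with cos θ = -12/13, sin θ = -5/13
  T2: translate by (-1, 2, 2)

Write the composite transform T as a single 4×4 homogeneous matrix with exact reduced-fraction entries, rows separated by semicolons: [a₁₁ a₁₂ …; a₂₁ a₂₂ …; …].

T1 = [-12/13 5/13 0 0; -5/13 -12/13 0 0; 0 0 1 0; 0 0 0 1]
T2·T1 = [-12/13 5/13 0 -1; -5/13 -12/13 0 2; 0 0 1 2; 0 0 0 1]

T = [-12/13 5/13 0 -1; -5/13 -12/13 0 2; 0 0 1 2; 0 0 0 1]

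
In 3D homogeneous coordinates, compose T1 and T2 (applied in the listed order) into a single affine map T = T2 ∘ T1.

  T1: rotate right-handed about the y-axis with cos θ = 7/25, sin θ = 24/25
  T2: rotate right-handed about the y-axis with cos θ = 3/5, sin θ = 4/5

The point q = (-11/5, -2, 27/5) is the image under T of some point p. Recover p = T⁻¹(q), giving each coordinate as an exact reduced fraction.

p = (-3, -2, -5)

T1 = [7/25 0 24/25 0; 0 1 0 0; -24/25 0 7/25 0; 0 0 0 1]
T2·T1 = [-3/5 0 4/5 0; 0 1 0 0; -4/5 0 -3/5 0; 0 0 0 1]
det M = 1; M⁻¹ = [-3/5 0 -4/5 0; 0 1 0 0; 4/5 0 -3/5 0; 0 0 0 1]
M⁻¹ · (-11/5, -2, 27/5)ᵀ = (-3, -2, -5)ᵀ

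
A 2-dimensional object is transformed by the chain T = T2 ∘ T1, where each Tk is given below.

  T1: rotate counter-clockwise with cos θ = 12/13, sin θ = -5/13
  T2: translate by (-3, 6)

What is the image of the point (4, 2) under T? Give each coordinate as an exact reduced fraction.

T(p) = (19/13, 82/13)

T1 rotate counter-clockwise with cos θ = 12/13, sin θ = -5/13: (4, 2) → (58/13, 4/13)
T2 translate by (-3, 6): (58/13, 4/13) → (19/13, 82/13)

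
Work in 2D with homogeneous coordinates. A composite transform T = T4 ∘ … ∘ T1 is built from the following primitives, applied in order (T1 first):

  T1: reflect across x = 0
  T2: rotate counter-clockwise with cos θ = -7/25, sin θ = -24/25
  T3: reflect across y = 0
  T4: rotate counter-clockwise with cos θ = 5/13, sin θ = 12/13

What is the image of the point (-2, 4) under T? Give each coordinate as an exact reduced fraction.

T(p) = (-502/325, 1364/325)

T1 reflect across x = 0: (-2, 4) → (2, 4)
T2 rotate counter-clockwise with cos θ = -7/25, sin θ = -24/25: (2, 4) → (82/25, -76/25)
T3 reflect across y = 0: (82/25, -76/25) → (82/25, 76/25)
T4 rotate counter-clockwise with cos θ = 5/13, sin θ = 12/13: (82/25, 76/25) → (-502/325, 1364/325)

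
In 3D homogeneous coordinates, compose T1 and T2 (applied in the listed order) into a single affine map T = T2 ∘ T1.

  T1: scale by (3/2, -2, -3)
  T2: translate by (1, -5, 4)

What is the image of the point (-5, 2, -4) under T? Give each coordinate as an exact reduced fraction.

T1 scale by (3/2, -2, -3): (-5, 2, -4) → (-15/2, -4, 12)
T2 translate by (1, -5, 4): (-15/2, -4, 12) → (-13/2, -9, 16)

T(p) = (-13/2, -9, 16)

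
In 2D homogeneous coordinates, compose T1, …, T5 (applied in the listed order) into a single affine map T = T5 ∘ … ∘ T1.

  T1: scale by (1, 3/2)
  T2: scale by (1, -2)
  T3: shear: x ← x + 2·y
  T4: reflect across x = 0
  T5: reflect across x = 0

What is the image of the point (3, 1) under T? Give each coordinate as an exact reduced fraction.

T1 scale by (1, 3/2): (3, 1) → (3, 3/2)
T2 scale by (1, -2): (3, 3/2) → (3, -3)
T3 shear: x ← x + 2·y: (3, -3) → (-3, -3)
T4 reflect across x = 0: (-3, -3) → (3, -3)
T5 reflect across x = 0: (3, -3) → (-3, -3)

T(p) = (-3, -3)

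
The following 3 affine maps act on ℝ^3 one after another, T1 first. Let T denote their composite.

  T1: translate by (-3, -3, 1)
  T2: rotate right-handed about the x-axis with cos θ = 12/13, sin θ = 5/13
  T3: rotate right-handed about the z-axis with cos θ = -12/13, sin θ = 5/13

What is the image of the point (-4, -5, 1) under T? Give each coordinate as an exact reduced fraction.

T1 translate by (-3, -3, 1): (-4, -5, 1) → (-7, -8, 2)
T2 rotate right-handed about the x-axis with cos θ = 12/13, sin θ = 5/13: (-7, -8, 2) → (-7, -106/13, -16/13)
T3 rotate right-handed about the z-axis with cos θ = -12/13, sin θ = 5/13: (-7, -106/13, -16/13) → (1622/169, 817/169, -16/13)

T(p) = (1622/169, 817/169, -16/13)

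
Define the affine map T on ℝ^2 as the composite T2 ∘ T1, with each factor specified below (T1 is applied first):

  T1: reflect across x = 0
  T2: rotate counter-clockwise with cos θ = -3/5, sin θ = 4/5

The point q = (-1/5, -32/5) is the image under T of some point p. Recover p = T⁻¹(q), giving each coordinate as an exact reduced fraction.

T1 = [-1 0 0; 0 1 0; 0 0 1]
T2·T1 = [3/5 -4/5 0; -4/5 -3/5 0; 0 0 1]
det M = -1; M⁻¹ = [3/5 -4/5 0; -4/5 -3/5 0; 0 0 1]
M⁻¹ · (-1/5, -32/5)ᵀ = (5, 4)ᵀ

p = (5, 4)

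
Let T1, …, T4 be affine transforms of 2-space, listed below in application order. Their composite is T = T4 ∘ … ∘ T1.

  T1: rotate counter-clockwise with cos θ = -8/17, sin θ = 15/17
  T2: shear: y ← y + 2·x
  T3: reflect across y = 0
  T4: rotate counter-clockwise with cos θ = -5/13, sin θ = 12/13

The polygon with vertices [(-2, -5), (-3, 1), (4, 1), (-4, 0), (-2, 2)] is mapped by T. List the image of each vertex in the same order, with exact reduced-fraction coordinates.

T1 rotate counter-clockwise with cos θ = -8/17, sin θ = 15/17: (-2, -5) → (91/17, 10/17); (-3, 1) → (9/17, -53/17); (4, 1) → (-47/17, 52/17); (-4, 0) → (32/17, -60/17); (-2, 2) → (-14/17, -46/17)
T2 shear: y ← y + 2·x: (91/17, 10/17) → (91/17, 192/17); (9/17, -53/17) → (9/17, -35/17); (-47/17, 52/17) → (-47/17, -42/17); (32/17, -60/17) → (32/17, 4/17); (-14/17, -46/17) → (-14/17, -74/17)
T3 reflect across y = 0: (91/17, 192/17) → (91/17, -192/17); (9/17, -35/17) → (9/17, 35/17); (-47/17, -42/17) → (-47/17, 42/17); (32/17, 4/17) → (32/17, -4/17); (-14/17, -74/17) → (-14/17, 74/17)
T4 rotate counter-clockwise with cos θ = -5/13, sin θ = 12/13: (91/17, -192/17) → (1849/221, 2052/221); (9/17, 35/17) → (-465/221, -67/221); (-47/17, 42/17) → (-269/221, -774/221); (32/17, -4/17) → (-112/221, 404/221); (-14/17, 74/17) → (-818/221, -538/221)

image vertices: (1849/221, 2052/221), (-465/221, -67/221), (-269/221, -774/221), (-112/221, 404/221), (-818/221, -538/221)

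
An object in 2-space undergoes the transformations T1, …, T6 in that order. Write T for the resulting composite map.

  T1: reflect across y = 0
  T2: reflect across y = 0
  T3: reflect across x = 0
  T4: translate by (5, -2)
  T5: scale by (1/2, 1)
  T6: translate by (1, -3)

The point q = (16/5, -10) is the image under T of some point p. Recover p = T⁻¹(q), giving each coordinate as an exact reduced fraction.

p = (3/5, -5)

T1 = [1 0 0; 0 -1 0; 0 0 1]
T2·T1 = [1 0 0; 0 1 0; 0 0 1]
T3·…·T1 = [-1 0 0; 0 1 0; 0 0 1]
T4·…·T1 = [-1 0 5; 0 1 -2; 0 0 1]
T5·…·T1 = [-1/2 0 5/2; 0 1 -2; 0 0 1]
T6·…·T1 = [-1/2 0 7/2; 0 1 -5; 0 0 1]
det M = -1/2; M⁻¹ = [-2 0 7; 0 1 5; 0 0 1]
M⁻¹ · (16/5, -10)ᵀ = (3/5, -5)ᵀ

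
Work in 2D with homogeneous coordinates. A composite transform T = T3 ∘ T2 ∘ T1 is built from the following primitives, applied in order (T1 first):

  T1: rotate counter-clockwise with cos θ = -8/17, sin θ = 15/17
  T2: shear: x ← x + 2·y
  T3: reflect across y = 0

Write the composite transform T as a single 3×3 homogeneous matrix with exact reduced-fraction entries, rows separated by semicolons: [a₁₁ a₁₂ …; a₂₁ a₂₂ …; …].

T = [22/17 -31/17 0; -15/17 8/17 0; 0 0 1]

T1 = [-8/17 -15/17 0; 15/17 -8/17 0; 0 0 1]
T2·T1 = [22/17 -31/17 0; 15/17 -8/17 0; 0 0 1]
T3·…·T1 = [22/17 -31/17 0; -15/17 8/17 0; 0 0 1]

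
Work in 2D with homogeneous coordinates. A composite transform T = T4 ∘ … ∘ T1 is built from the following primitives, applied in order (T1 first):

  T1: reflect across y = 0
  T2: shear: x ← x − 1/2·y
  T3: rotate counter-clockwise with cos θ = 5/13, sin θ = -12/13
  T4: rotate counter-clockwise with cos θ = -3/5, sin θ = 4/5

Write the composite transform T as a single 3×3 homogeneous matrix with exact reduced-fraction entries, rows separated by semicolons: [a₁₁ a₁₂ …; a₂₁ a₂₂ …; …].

T = [33/65 29/26 0; 56/65 -1/13 0; 0 0 1]

T1 = [1 0 0; 0 -1 0; 0 0 1]
T2·T1 = [1 1/2 0; 0 -1 0; 0 0 1]
T3·…·T1 = [5/13 -19/26 0; -12/13 -11/13 0; 0 0 1]
T4·…·T1 = [33/65 29/26 0; 56/65 -1/13 0; 0 0 1]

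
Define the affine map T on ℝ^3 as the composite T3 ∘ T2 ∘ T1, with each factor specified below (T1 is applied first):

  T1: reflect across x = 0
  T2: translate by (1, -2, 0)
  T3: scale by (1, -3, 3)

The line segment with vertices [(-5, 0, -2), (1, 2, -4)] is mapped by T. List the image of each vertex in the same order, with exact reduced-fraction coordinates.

image vertices: (6, 6, -6), (0, 0, -12)

T1 reflect across x = 0: (-5, 0, -2) → (5, 0, -2); (1, 2, -4) → (-1, 2, -4)
T2 translate by (1, -2, 0): (5, 0, -2) → (6, -2, -2); (-1, 2, -4) → (0, 0, -4)
T3 scale by (1, -3, 3): (6, -2, -2) → (6, 6, -6); (0, 0, -4) → (0, 0, -12)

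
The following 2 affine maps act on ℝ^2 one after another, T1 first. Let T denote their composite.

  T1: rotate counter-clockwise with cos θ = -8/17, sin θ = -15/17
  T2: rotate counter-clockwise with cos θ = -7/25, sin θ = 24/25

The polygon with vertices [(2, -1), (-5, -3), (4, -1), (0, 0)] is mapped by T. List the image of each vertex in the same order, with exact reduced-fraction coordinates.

T1 rotate counter-clockwise with cos θ = -8/17, sin θ = -15/17: (2, -1) → (-31/17, -22/17); (-5, -3) → (-5/17, 99/17); (4, -1) → (-47/17, -52/17); (0, 0) → (0, 0)
T2 rotate counter-clockwise with cos θ = -7/25, sin θ = 24/25: (-31/17, -22/17) → (149/85, -118/85); (-5/17, 99/17) → (-2341/425, -813/425); (-47/17, -52/17) → (1577/425, -764/425); (0, 0) → (0, 0)

image vertices: (149/85, -118/85), (-2341/425, -813/425), (1577/425, -764/425), (0, 0)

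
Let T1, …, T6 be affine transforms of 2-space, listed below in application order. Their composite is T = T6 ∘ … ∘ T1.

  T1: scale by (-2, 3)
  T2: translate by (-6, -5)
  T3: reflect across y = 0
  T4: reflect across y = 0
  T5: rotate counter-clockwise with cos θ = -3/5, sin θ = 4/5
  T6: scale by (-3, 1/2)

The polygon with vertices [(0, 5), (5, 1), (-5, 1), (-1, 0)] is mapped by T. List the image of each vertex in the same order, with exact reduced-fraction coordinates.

T1 scale by (-2, 3): (0, 5) → (0, 15); (5, 1) → (-10, 3); (-5, 1) → (10, 3); (-1, 0) → (2, 0)
T2 translate by (-6, -5): (0, 15) → (-6, 10); (-10, 3) → (-16, -2); (10, 3) → (4, -2); (2, 0) → (-4, -5)
T3 reflect across y = 0: (-6, 10) → (-6, -10); (-16, -2) → (-16, 2); (4, -2) → (4, 2); (-4, -5) → (-4, 5)
T4 reflect across y = 0: (-6, -10) → (-6, 10); (-16, 2) → (-16, -2); (4, 2) → (4, -2); (-4, 5) → (-4, -5)
T5 rotate counter-clockwise with cos θ = -3/5, sin θ = 4/5: (-6, 10) → (-22/5, -54/5); (-16, -2) → (56/5, -58/5); (4, -2) → (-4/5, 22/5); (-4, -5) → (32/5, -1/5)
T6 scale by (-3, 1/2): (-22/5, -54/5) → (66/5, -27/5); (56/5, -58/5) → (-168/5, -29/5); (-4/5, 22/5) → (12/5, 11/5); (32/5, -1/5) → (-96/5, -1/10)

image vertices: (66/5, -27/5), (-168/5, -29/5), (12/5, 11/5), (-96/5, -1/10)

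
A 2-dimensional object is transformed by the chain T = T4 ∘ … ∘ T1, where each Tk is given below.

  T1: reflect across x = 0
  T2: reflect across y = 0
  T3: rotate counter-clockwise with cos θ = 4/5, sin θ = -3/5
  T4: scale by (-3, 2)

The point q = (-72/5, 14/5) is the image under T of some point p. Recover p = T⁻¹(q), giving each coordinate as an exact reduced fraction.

p = (-3, -4)

T1 = [-1 0 0; 0 1 0; 0 0 1]
T2·T1 = [-1 0 0; 0 -1 0; 0 0 1]
T3·…·T1 = [-4/5 -3/5 0; 3/5 -4/5 0; 0 0 1]
T4·…·T1 = [12/5 9/5 0; 6/5 -8/5 0; 0 0 1]
det M = -6; M⁻¹ = [4/15 3/10 0; 1/5 -2/5 0; 0 0 1]
M⁻¹ · (-72/5, 14/5)ᵀ = (-3, -4)ᵀ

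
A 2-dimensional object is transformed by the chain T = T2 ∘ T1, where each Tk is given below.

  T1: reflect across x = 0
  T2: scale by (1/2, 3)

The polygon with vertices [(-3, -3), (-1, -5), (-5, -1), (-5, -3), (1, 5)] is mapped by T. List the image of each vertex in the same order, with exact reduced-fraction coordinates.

image vertices: (3/2, -9), (1/2, -15), (5/2, -3), (5/2, -9), (-1/2, 15)

T1 reflect across x = 0: (-3, -3) → (3, -3); (-1, -5) → (1, -5); (-5, -1) → (5, -1); (-5, -3) → (5, -3); (1, 5) → (-1, 5)
T2 scale by (1/2, 3): (3, -3) → (3/2, -9); (1, -5) → (1/2, -15); (5, -1) → (5/2, -3); (5, -3) → (5/2, -9); (-1, 5) → (-1/2, 15)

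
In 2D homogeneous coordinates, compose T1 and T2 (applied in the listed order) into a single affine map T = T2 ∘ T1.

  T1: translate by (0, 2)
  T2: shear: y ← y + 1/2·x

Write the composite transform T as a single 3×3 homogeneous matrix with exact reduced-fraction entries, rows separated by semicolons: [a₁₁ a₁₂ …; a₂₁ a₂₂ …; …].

T1 = [1 0 0; 0 1 2; 0 0 1]
T2·T1 = [1 0 0; 1/2 1 2; 0 0 1]

T = [1 0 0; 1/2 1 2; 0 0 1]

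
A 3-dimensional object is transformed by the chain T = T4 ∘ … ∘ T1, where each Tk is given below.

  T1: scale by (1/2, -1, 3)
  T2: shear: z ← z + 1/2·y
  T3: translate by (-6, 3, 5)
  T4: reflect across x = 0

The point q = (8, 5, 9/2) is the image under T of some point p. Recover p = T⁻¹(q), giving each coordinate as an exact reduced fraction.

p = (-4, -2, -1/2)

T1 = [1/2 0 0 0; 0 -1 0 0; 0 0 3 0; 0 0 0 1]
T2·T1 = [1/2 0 0 0; 0 -1 0 0; 0 -1/2 3 0; 0 0 0 1]
T3·…·T1 = [1/2 0 0 -6; 0 -1 0 3; 0 -1/2 3 5; 0 0 0 1]
T4·…·T1 = [-1/2 0 0 6; 0 -1 0 3; 0 -1/2 3 5; 0 0 0 1]
det M = 3/2; M⁻¹ = [-2 0 0 12; 0 -1 0 3; 0 -1/6 1/3 -7/6; 0 0 0 1]
M⁻¹ · (8, 5, 9/2)ᵀ = (-4, -2, -1/2)ᵀ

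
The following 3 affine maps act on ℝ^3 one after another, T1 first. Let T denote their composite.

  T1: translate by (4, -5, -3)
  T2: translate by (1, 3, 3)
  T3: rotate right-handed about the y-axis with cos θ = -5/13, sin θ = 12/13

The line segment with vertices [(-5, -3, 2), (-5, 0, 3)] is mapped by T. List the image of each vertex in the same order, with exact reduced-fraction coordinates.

image vertices: (24/13, -5, -10/13), (36/13, -2, -15/13)

T1 translate by (4, -5, -3): (-5, -3, 2) → (-1, -8, -1); (-5, 0, 3) → (-1, -5, 0)
T2 translate by (1, 3, 3): (-1, -8, -1) → (0, -5, 2); (-1, -5, 0) → (0, -2, 3)
T3 rotate right-handed about the y-axis with cos θ = -5/13, sin θ = 12/13: (0, -5, 2) → (24/13, -5, -10/13); (0, -2, 3) → (36/13, -2, -15/13)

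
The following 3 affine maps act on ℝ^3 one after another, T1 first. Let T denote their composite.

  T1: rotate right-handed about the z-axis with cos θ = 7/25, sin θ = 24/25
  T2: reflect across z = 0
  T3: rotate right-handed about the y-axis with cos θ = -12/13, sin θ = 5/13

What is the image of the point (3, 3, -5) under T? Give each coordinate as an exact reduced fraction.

T(p) = (1237/325, 93/25, -249/65)

T1 rotate right-handed about the z-axis with cos θ = 7/25, sin θ = 24/25: (3, 3, -5) → (-51/25, 93/25, -5)
T2 reflect across z = 0: (-51/25, 93/25, -5) → (-51/25, 93/25, 5)
T3 rotate right-handed about the y-axis with cos θ = -12/13, sin θ = 5/13: (-51/25, 93/25, 5) → (1237/325, 93/25, -249/65)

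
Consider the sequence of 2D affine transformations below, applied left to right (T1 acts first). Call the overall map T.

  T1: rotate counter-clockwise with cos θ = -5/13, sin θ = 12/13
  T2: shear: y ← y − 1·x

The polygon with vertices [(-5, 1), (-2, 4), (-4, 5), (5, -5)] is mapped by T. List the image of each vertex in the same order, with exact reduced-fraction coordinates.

T1 rotate counter-clockwise with cos θ = -5/13, sin θ = 12/13: (-5, 1) → (1, -5); (-2, 4) → (-38/13, -44/13); (-4, 5) → (-40/13, -73/13); (5, -5) → (35/13, 85/13)
T2 shear: y ← y − 1·x: (1, -5) → (1, -6); (-38/13, -44/13) → (-38/13, -6/13); (-40/13, -73/13) → (-40/13, -33/13); (35/13, 85/13) → (35/13, 50/13)

image vertices: (1, -6), (-38/13, -6/13), (-40/13, -33/13), (35/13, 50/13)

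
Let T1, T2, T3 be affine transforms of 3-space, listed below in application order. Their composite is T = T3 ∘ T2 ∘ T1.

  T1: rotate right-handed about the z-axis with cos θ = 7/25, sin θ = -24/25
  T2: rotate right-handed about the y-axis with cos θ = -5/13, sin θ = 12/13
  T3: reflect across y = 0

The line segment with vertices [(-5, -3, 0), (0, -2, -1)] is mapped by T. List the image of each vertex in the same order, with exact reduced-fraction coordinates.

image vertices: (107/65, -99/25, 1284/325), (-12/65, 14/25, 701/325)

T1 rotate right-handed about the z-axis with cos θ = 7/25, sin θ = -24/25: (-5, -3, 0) → (-107/25, 99/25, 0); (0, -2, -1) → (-48/25, -14/25, -1)
T2 rotate right-handed about the y-axis with cos θ = -5/13, sin θ = 12/13: (-107/25, 99/25, 0) → (107/65, 99/25, 1284/325); (-48/25, -14/25, -1) → (-12/65, -14/25, 701/325)
T3 reflect across y = 0: (107/65, 99/25, 1284/325) → (107/65, -99/25, 1284/325); (-12/65, -14/25, 701/325) → (-12/65, 14/25, 701/325)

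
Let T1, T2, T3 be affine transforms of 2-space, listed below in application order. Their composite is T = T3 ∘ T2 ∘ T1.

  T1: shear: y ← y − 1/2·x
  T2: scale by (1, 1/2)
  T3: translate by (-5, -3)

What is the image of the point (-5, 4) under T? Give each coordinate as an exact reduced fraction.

T1 shear: y ← y − 1/2·x: (-5, 4) → (-5, 13/2)
T2 scale by (1, 1/2): (-5, 13/2) → (-5, 13/4)
T3 translate by (-5, -3): (-5, 13/4) → (-10, 1/4)

T(p) = (-10, 1/4)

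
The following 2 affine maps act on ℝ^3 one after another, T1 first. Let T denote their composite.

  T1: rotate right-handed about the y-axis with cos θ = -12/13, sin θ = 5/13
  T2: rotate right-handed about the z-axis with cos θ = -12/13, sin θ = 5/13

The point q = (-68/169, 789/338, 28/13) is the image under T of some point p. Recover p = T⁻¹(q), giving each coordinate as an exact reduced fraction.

T1 = [-12/13 0 5/13 0; 0 1 0 0; -5/13 0 -12/13 0; 0 0 0 1]
T2·T1 = [144/169 -5/13 -60/169 0; -60/169 -12/13 25/169 0; -5/13 0 -12/13 0; 0 0 0 1]
det M = 1; M⁻¹ = [144/169 -60/169 -5/13 0; -5/13 -12/13 0 0; -60/169 25/169 -12/13 0; 0 0 0 1]
M⁻¹ · (-68/169, 789/338, 28/13)ᵀ = (-2, -2, -3/2)ᵀ

p = (-2, -2, -3/2)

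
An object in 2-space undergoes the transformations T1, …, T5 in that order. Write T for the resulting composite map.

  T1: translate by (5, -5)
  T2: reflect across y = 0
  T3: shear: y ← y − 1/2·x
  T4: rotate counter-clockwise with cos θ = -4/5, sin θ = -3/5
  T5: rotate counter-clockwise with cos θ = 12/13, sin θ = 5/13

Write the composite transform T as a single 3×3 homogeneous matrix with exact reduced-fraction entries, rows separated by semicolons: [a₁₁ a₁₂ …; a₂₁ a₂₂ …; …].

T1 = [1 0 5; 0 1 -5; 0 0 1]
T2·T1 = [1 0 5; 0 -1 5; 0 0 1]
T3·…·T1 = [1 0 5; -1/2 -1 5/2; 0 0 1]
T4·…·T1 = [-11/10 -3/5 -5/2; -1/5 4/5 -5; 0 0 1]
T5·…·T1 = [-61/65 -56/65 -5/13; -79/130 33/65 -145/26; 0 0 1]

T = [-61/65 -56/65 -5/13; -79/130 33/65 -145/26; 0 0 1]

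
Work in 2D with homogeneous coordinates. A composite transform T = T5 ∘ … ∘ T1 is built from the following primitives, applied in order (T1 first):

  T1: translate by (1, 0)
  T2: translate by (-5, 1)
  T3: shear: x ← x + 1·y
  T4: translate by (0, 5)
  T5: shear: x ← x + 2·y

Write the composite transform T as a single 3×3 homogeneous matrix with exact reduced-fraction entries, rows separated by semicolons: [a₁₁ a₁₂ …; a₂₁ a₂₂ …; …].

T = [1 3 9; 0 1 6; 0 0 1]

T1 = [1 0 1; 0 1 0; 0 0 1]
T2·T1 = [1 0 -4; 0 1 1; 0 0 1]
T3·…·T1 = [1 1 -3; 0 1 1; 0 0 1]
T4·…·T1 = [1 1 -3; 0 1 6; 0 0 1]
T5·…·T1 = [1 3 9; 0 1 6; 0 0 1]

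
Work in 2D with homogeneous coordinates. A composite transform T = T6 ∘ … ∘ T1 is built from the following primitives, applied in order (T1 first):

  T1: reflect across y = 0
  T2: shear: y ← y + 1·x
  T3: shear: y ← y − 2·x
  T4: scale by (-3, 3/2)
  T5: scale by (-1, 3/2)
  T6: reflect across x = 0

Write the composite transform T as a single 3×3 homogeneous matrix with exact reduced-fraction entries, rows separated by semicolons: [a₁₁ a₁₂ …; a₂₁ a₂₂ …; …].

T = [-3 0 0; -9/4 -9/4 0; 0 0 1]

T1 = [1 0 0; 0 -1 0; 0 0 1]
T2·T1 = [1 0 0; 1 -1 0; 0 0 1]
T3·…·T1 = [1 0 0; -1 -1 0; 0 0 1]
T4·…·T1 = [-3 0 0; -3/2 -3/2 0; 0 0 1]
T5·…·T1 = [3 0 0; -9/4 -9/4 0; 0 0 1]
T6·…·T1 = [-3 0 0; -9/4 -9/4 0; 0 0 1]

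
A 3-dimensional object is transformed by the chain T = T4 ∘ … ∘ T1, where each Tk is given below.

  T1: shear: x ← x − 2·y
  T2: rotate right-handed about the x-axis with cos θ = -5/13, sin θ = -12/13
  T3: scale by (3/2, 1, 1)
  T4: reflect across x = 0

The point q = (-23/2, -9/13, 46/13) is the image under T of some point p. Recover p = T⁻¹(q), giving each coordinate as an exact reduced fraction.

T1 = [1 -2 0 0; 0 1 0 0; 0 0 1 0; 0 0 0 1]
T2·T1 = [1 -2 0 0; 0 -5/13 12/13 0; 0 -12/13 -5/13 0; 0 0 0 1]
T3·…·T1 = [3/2 -3 0 0; 0 -5/13 12/13 0; 0 -12/13 -5/13 0; 0 0 0 1]
T4·…·T1 = [-3/2 3 0 0; 0 -5/13 12/13 0; 0 -12/13 -5/13 0; 0 0 0 1]
det M = -3/2; M⁻¹ = [-2/3 -10/13 -24/13 0; 0 -5/13 -12/13 0; 0 12/13 -5/13 0; 0 0 0 1]
M⁻¹ · (-23/2, -9/13, 46/13)ᵀ = (5/3, -3, -2)ᵀ

p = (5/3, -3, -2)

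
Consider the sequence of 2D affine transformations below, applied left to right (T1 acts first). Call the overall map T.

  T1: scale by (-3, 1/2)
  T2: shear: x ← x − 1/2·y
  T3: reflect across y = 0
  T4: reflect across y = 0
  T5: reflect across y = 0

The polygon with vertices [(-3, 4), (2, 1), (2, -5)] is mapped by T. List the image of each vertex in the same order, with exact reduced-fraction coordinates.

T1 scale by (-3, 1/2): (-3, 4) → (9, 2); (2, 1) → (-6, 1/2); (2, -5) → (-6, -5/2)
T2 shear: x ← x − 1/2·y: (9, 2) → (8, 2); (-6, 1/2) → (-25/4, 1/2); (-6, -5/2) → (-19/4, -5/2)
T3 reflect across y = 0: (8, 2) → (8, -2); (-25/4, 1/2) → (-25/4, -1/2); (-19/4, -5/2) → (-19/4, 5/2)
T4 reflect across y = 0: (8, -2) → (8, 2); (-25/4, -1/2) → (-25/4, 1/2); (-19/4, 5/2) → (-19/4, -5/2)
T5 reflect across y = 0: (8, 2) → (8, -2); (-25/4, 1/2) → (-25/4, -1/2); (-19/4, -5/2) → (-19/4, 5/2)

image vertices: (8, -2), (-25/4, -1/2), (-19/4, 5/2)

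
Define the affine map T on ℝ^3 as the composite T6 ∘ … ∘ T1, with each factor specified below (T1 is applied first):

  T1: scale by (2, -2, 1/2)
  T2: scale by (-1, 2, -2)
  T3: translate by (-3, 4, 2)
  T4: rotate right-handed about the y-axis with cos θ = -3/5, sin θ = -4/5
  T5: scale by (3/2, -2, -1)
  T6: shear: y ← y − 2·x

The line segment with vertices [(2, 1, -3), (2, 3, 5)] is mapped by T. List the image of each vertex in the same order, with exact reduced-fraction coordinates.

T1 scale by (2, -2, 1/2): (2, 1, -3) → (4, -2, -3/2); (2, 3, 5) → (4, -6, 5/2)
T2 scale by (-1, 2, -2): (4, -2, -3/2) → (-4, -4, 3); (4, -6, 5/2) → (-4, -12, -5)
T3 translate by (-3, 4, 2): (-4, -4, 3) → (-7, 0, 5); (-4, -12, -5) → (-7, -8, -3)
T4 rotate right-handed about the y-axis with cos θ = -3/5, sin θ = -4/5: (-7, 0, 5) → (1/5, 0, -43/5); (-7, -8, -3) → (33/5, -8, -19/5)
T5 scale by (3/2, -2, -1): (1/5, 0, -43/5) → (3/10, 0, 43/5); (33/5, -8, -19/5) → (99/10, 16, 19/5)
T6 shear: y ← y − 2·x: (3/10, 0, 43/5) → (3/10, -3/5, 43/5); (99/10, 16, 19/5) → (99/10, -19/5, 19/5)

image vertices: (3/10, -3/5, 43/5), (99/10, -19/5, 19/5)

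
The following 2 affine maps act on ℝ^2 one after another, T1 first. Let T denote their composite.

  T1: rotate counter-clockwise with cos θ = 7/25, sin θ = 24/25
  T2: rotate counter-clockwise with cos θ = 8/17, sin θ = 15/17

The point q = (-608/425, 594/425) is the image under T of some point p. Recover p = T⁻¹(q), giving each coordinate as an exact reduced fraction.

p = (2, 0)

T1 = [7/25 -24/25 0; 24/25 7/25 0; 0 0 1]
T2·T1 = [-304/425 -297/425 0; 297/425 -304/425 0; 0 0 1]
det M = 1; M⁻¹ = [-304/425 297/425 0; -297/425 -304/425 0; 0 0 1]
M⁻¹ · (-608/425, 594/425)ᵀ = (2, 0)ᵀ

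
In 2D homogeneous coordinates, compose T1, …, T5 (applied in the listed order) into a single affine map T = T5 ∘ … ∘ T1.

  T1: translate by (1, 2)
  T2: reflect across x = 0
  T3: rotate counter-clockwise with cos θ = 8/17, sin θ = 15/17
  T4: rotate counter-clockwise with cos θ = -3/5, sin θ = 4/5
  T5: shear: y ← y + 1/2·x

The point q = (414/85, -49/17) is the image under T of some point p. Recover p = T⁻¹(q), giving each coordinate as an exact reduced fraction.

T1 = [1 0 1; 0 1 2; 0 0 1]
T2·T1 = [-1 0 -1; 0 1 2; 0 0 1]
T3·…·T1 = [-8/17 -15/17 -38/17; -15/17 8/17 1/17; 0 0 1]
T4·…·T1 = [84/85 13/85 22/17; 13/85 -84/85 -31/17; 0 0 1]
T5·…·T1 = [84/85 13/85 22/17; 11/17 -31/34 -20/17; 0 0 1]
det M = -1; M⁻¹ = [31/34 13/85 -1; 11/17 -84/85 -2; 0 0 1]
M⁻¹ · (414/85, -49/17)ᵀ = (3, 4)ᵀ

p = (3, 4)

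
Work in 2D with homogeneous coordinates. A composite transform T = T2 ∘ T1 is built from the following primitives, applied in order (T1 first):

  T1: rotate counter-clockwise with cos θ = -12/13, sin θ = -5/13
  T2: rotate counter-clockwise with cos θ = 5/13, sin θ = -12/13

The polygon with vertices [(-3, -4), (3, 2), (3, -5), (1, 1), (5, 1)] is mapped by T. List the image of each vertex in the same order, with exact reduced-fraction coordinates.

image vertices: (836/169, 123/169), (-46/13, 9/13), (235/169, 957/169), (-239/169, -1/169), (-719/169, 475/169)

T1 rotate counter-clockwise with cos θ = -12/13, sin θ = -5/13: (-3, -4) → (16/13, 63/13); (3, 2) → (-2, -3); (3, -5) → (-61/13, 45/13); (1, 1) → (-7/13, -17/13); (5, 1) → (-55/13, -37/13)
T2 rotate counter-clockwise with cos θ = 5/13, sin θ = -12/13: (16/13, 63/13) → (836/169, 123/169); (-2, -3) → (-46/13, 9/13); (-61/13, 45/13) → (235/169, 957/169); (-7/13, -17/13) → (-239/169, -1/169); (-55/13, -37/13) → (-719/169, 475/169)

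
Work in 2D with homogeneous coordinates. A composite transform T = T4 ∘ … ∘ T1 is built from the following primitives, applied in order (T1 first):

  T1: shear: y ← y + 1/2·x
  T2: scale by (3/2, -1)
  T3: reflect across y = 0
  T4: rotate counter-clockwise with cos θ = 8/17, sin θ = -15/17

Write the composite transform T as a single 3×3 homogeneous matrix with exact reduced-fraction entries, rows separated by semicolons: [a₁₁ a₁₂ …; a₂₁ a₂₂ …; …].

T1 = [1 0 0; 1/2 1 0; 0 0 1]
T2·T1 = [3/2 0 0; -1/2 -1 0; 0 0 1]
T3·…·T1 = [3/2 0 0; 1/2 1 0; 0 0 1]
T4·…·T1 = [39/34 15/17 0; -37/34 8/17 0; 0 0 1]

T = [39/34 15/17 0; -37/34 8/17 0; 0 0 1]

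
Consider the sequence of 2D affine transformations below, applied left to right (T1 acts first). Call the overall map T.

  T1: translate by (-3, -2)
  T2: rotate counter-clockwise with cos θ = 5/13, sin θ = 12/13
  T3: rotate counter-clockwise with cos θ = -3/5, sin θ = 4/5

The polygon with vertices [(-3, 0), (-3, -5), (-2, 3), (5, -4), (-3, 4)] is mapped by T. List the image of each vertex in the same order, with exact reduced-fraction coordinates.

T1 translate by (-3, -2): (-3, 0) → (-6, -2); (-3, -5) → (-6, -7); (-2, 3) → (-5, 1); (5, -4) → (2, -6); (-3, 4) → (-6, 2)
T2 rotate counter-clockwise with cos θ = 5/13, sin θ = 12/13: (-6, -2) → (-6/13, -82/13); (-6, -7) → (54/13, -107/13); (-5, 1) → (-37/13, -55/13); (2, -6) → (82/13, -6/13); (-6, 2) → (-54/13, -62/13)
T3 rotate counter-clockwise with cos θ = -3/5, sin θ = 4/5: (-6/13, -82/13) → (346/65, 222/65); (54/13, -107/13) → (266/65, 537/65); (-37/13, -55/13) → (331/65, 17/65); (82/13, -6/13) → (-222/65, 346/65); (-54/13, -62/13) → (82/13, -6/13)

image vertices: (346/65, 222/65), (266/65, 537/65), (331/65, 17/65), (-222/65, 346/65), (82/13, -6/13)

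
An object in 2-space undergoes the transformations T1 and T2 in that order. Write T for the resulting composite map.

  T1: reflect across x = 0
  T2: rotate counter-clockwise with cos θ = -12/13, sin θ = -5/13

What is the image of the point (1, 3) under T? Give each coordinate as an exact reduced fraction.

T1 reflect across x = 0: (1, 3) → (-1, 3)
T2 rotate counter-clockwise with cos θ = -12/13, sin θ = -5/13: (-1, 3) → (27/13, -31/13)

T(p) = (27/13, -31/13)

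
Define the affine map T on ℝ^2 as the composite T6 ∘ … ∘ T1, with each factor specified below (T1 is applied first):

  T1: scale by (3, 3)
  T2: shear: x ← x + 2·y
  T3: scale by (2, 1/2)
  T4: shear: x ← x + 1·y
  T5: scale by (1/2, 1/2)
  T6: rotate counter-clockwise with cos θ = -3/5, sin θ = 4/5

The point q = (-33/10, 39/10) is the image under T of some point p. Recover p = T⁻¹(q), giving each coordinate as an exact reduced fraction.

T1 = [3 0 0; 0 3 0; 0 0 1]
T2·T1 = [3 6 0; 0 3 0; 0 0 1]
T3·…·T1 = [6 12 0; 0 3/2 0; 0 0 1]
T4·…·T1 = [6 27/2 0; 0 3/2 0; 0 0 1]
T5·…·T1 = [3 27/4 0; 0 3/4 0; 0 0 1]
T6·…·T1 = [-9/5 -93/20 0; 12/5 99/20 0; 0 0 1]
det M = 9/4; M⁻¹ = [11/5 31/15 0; -16/15 -4/5 0; 0 0 1]
M⁻¹ · (-33/10, 39/10)ᵀ = (4/5, 2/5)ᵀ

p = (4/5, 2/5)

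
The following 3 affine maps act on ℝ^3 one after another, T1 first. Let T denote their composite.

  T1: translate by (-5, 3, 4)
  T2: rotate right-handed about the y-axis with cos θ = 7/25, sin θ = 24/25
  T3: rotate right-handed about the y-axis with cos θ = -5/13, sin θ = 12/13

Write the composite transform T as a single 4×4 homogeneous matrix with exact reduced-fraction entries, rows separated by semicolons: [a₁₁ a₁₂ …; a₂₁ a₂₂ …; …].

T1 = [1 0 0 -5; 0 1 0 3; 0 0 1 4; 0 0 0 1]
T2·T1 = [7/25 0 24/25 61/25; 0 1 0 3; -24/25 0 7/25 148/25; 0 0 0 1]
T3·…·T1 = [-323/325 0 -36/325 1471/325; 0 1 0 3; 36/325 0 -323/325 -1472/325; 0 0 0 1]

T = [-323/325 0 -36/325 1471/325; 0 1 0 3; 36/325 0 -323/325 -1472/325; 0 0 0 1]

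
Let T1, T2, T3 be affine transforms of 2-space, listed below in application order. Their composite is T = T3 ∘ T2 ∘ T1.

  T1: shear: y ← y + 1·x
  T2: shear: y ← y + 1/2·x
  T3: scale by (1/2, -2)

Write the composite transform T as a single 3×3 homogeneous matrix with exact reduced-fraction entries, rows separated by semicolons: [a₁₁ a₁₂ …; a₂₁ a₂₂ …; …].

T1 = [1 0 0; 1 1 0; 0 0 1]
T2·T1 = [1 0 0; 3/2 1 0; 0 0 1]
T3·…·T1 = [1/2 0 0; -3 -2 0; 0 0 1]

T = [1/2 0 0; -3 -2 0; 0 0 1]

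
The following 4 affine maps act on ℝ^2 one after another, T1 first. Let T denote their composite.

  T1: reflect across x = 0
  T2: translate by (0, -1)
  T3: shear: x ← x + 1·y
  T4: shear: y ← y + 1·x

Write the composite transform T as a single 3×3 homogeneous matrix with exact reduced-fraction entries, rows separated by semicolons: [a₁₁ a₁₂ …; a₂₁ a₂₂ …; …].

T1 = [-1 0 0; 0 1 0; 0 0 1]
T2·T1 = [-1 0 0; 0 1 -1; 0 0 1]
T3·…·T1 = [-1 1 -1; 0 1 -1; 0 0 1]
T4·…·T1 = [-1 1 -1; -1 2 -2; 0 0 1]

T = [-1 1 -1; -1 2 -2; 0 0 1]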